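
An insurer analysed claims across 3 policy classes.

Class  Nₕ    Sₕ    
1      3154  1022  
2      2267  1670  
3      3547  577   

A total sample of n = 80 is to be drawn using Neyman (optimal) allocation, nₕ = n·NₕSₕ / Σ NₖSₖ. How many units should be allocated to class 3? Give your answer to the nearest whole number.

18

Σ NₕSₕ = 3154·1022 + 2267·1670 + 3547·577 = 9055897.
Share for 3: 2046619/9055897 = 0.22600.
n_3 = 80 × 0.22600 = 18.080... → 18.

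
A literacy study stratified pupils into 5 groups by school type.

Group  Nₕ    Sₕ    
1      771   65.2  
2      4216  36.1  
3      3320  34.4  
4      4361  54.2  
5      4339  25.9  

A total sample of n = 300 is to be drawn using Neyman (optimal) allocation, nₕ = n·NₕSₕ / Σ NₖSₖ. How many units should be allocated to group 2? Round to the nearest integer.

69

Σ NₕSₕ = 771·65.2 + 4216·36.1 + 3320·34.4 + 4361·54.2 + 4339·25.9 = 665421.1.
Share for 2: 152197.6/665421.1 = 0.22872.
n_2 = 300 × 0.22872 = 68.617... → 69.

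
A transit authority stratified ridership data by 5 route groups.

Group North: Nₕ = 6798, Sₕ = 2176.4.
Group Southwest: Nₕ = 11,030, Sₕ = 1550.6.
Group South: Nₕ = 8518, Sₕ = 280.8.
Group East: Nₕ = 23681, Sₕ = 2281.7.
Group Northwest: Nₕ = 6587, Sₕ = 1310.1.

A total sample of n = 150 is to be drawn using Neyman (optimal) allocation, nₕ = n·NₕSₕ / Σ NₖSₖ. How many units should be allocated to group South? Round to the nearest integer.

4

Σ NₕSₕ = 6798·2176.4 + 11030·1550.6 + 8518·280.8 + 23681·2281.7 + 6587·1310.1 = 96952706.
Share for South: 2391854.4/96952706 = 0.02467.
n_South = 150 × 0.02467 = 3.701... → 4.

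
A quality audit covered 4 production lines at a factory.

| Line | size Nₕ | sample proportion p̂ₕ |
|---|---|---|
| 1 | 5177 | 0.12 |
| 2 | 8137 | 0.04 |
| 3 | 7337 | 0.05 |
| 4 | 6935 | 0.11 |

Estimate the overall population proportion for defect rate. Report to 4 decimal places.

N = 5177 + 8137 + 7337 + 6935 = 27586.
Overall proportion = Σ (Nₕ/N)·p̂ₕ.
Σ Nₕp̂ₕ = 621.24 + 325.48 + 366.85 + 762.85 = 2076.42.
2076.42 / 27586 = 0.075271... → 0.0753.

0.0753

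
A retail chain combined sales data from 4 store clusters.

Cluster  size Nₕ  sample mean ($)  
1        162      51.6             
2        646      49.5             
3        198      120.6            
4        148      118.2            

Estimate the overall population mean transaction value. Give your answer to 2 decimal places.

70.80

N = 162 + 646 + 198 + 148 = 1154.
Overall mean = Σ (Nₕ/N)·x̄ₕ — weight by population share, not a simple average.
Σ Nₕx̄ₕ = 162·51.6 + 646·49.5 + 198·120.6 + 148·118.2 = 8359.2 + 31977 + 23878.8 + 17493.6 = 81708.6.
Divide by N: 81708.6 / 1154 = 70.8047... → 70.80.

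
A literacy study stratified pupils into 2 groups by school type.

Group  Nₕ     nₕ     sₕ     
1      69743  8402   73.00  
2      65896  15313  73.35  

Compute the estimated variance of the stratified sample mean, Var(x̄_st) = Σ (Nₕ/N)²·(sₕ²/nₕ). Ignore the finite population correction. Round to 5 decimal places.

N = 135639. Term for each stratum: Wₕ²sₕ²/nₕ.
Var(x̄_st) = 0.16768535 + 0.08292565 = 0.25061101 → 0.25061.

0.25061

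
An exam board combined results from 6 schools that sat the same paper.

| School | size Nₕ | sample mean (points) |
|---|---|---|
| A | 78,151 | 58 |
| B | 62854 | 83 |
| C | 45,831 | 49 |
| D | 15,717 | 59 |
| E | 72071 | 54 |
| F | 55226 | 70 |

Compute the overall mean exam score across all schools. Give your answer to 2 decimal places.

N = 78151 + 62854 + 45831 + 15717 + 72071 + 55226 = 329850.
The stratified mean weights each stratum mean by its population share Nₕ/N.
Σ Nₕx̄ₕ = 78151·58 + 62854·83 + 45831·49 + 15717·59 + 72071·54 + 55226·70 = 4532758 + 5216882 + 2245719 + 927303 + 3891834 + 3865820 = 20680316.
Divide by N: 20680316 / 329850 = 62.6961... → 62.70.

62.70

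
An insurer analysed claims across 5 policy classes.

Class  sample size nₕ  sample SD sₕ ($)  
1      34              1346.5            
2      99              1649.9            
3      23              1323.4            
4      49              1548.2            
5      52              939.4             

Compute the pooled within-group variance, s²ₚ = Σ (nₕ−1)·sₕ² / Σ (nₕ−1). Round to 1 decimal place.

2084097.8

Degrees of freedom: 33 + 98 + 22 + 48 + 51 = 252.
Σ(nₕ−1)sₕ² = 33·1813062.25 + 98·2722170.01 + 22·1751387.56 + 48·2396923.24 + 51·882472.36 = 525192647.43.
s²ₚ = 525192647.43 / 252 = 2084097.807... → 2084097.8.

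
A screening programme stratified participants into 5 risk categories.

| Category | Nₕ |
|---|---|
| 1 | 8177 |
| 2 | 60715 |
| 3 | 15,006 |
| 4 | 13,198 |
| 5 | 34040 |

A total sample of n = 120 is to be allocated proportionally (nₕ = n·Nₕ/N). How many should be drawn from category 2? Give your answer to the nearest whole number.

N = 8177 + 60715 + 15006 + 13198 + 34040 = 131136.
n_2 = 120·60715/131136 = 55.559... → 56.

56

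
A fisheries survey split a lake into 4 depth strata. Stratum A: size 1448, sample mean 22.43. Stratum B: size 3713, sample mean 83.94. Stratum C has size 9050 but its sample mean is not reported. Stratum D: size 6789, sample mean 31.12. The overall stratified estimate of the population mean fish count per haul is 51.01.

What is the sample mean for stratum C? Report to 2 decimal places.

N = 1448 + 3713 + 9050 + 6789 = 21000.
Overall total = μ·N = 51.01·21000 = 1071210.
Subtract the known strata: 1448·22.43 + 3713·83.94 + 6789·31.12 = 555421.54.
Remaining total for stratum C: 1071210 − 555421.54 = 515788.46.
Divide by its size: 515788.46 / 9050 = 56.9932 → 56.99.

56.99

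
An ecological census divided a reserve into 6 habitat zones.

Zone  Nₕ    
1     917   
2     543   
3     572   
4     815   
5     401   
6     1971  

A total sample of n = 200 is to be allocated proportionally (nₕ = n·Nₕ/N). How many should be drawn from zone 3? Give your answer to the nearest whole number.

N = 917 + 543 + 572 + 815 + 401 + 1971 = 5219.
n_3 = 200·572/5219 = 21.920... → 22.

22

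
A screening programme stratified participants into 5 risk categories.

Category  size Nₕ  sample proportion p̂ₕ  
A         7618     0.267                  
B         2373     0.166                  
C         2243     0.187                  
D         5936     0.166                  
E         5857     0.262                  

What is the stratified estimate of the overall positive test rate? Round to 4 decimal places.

0.2234

Wₕ = Nₕ/N with N = 24027: 0.3171, 0.0988, 0.0934, 0.2471, 0.2438.
p̂_st = 0.3171·0.267 + 0.0988·0.166 + 0.0934·0.187 + 0.2471·0.166 + 0.2438·0.262 ≈ 0.223385... → 0.2234.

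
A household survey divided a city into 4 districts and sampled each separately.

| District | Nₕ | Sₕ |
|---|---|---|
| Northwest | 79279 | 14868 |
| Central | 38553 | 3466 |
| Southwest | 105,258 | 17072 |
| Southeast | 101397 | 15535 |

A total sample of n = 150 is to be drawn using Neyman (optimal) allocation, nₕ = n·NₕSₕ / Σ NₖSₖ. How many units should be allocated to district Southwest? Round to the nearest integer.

58

Σ NₕSₕ = 79279·14868 + 38553·3466 + 105258·17072 + 101397·15535 = 4684511841.
Share for Southwest: 1796964576/4684511841 = 0.38360.
n_Southwest = 150 × 0.38360 = 57.540... → 58.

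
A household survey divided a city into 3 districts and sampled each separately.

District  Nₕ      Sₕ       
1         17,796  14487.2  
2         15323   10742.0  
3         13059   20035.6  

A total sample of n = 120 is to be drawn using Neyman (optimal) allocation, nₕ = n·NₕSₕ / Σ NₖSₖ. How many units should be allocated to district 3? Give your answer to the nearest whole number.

46

Σ NₕSₕ = 17796·14487.2 + 15323·10742.0 + 13059·20035.6 = 684058777.6.
Share for 3: 261644900.4/684058777.6 = 0.38249.
n_3 = 120 × 0.38249 = 45.899... → 46.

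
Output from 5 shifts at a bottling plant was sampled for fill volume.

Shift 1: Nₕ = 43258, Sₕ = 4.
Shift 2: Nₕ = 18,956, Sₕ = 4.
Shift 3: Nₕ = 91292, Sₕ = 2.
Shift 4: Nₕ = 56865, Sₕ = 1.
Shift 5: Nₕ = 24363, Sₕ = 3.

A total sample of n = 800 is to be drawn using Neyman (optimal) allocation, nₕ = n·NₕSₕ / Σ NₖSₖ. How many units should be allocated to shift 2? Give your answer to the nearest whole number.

Σ NₕSₕ = 43258·4 + 18956·4 + 91292·2 + 56865·1 + 24363·3 = 561394.
Share for 2: 75824/561394 = 0.13506.
n_2 = 800 × 0.13506 = 108.051... → 108.

108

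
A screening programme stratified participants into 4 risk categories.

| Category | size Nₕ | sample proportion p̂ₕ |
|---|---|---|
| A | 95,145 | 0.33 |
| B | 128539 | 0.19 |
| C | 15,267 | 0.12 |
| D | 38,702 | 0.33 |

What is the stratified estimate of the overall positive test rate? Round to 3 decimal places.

0.254

N = 95145 + 128539 + 15267 + 38702 = 277653.
Overall proportion = Σ (Nₕ/N)·p̂ₕ.
Σ Nₕp̂ₕ = 31397.85 + 24422.41 + 1832.04 + 12771.66 = 70423.96.
70423.96 / 277653 = 0.25364... → 0.254.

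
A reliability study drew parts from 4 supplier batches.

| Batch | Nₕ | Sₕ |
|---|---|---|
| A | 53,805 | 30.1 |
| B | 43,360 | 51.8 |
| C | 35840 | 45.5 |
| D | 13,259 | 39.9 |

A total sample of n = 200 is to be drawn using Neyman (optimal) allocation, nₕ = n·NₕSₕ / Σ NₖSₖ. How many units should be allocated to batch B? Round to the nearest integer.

75

A: NₕSₕ = 53805·30.1 = 1619530.5
B: NₕSₕ = 43360·51.8 = 2246048
C: NₕSₕ = 35840·45.5 = 1630720
D: NₕSₕ = 13259·39.9 = 529034.1
Σ NₕSₕ = 6025332.6.
n_B = 200·2246048/6025332.6 = 74.553... → 75.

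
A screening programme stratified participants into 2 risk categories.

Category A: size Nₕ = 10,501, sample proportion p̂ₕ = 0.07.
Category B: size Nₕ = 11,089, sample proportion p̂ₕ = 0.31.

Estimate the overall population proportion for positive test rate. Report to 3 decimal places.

Wₕ = Nₕ/N with N = 21590: 0.4864, 0.5136.
p̂_st = 0.4864·0.07 + 0.5136·0.31 ≈ 0.19327... → 0.193.

0.193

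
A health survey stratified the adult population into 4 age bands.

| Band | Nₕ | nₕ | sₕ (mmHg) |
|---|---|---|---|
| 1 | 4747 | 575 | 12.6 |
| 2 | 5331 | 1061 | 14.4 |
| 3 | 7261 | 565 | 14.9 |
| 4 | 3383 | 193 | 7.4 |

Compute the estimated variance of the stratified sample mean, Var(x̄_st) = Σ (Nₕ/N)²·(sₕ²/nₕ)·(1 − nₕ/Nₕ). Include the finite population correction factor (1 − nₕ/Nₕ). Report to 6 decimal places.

0.074717

N = 20722. Term for each stratum: Wₕ²sₕ²/nₕ·(1−nₕ/Nₕ).
Var(x̄_st) = 0.012734252 + 0.010360550 + 0.044491048 + 0.007130754 = 0.074716604 → 0.074717.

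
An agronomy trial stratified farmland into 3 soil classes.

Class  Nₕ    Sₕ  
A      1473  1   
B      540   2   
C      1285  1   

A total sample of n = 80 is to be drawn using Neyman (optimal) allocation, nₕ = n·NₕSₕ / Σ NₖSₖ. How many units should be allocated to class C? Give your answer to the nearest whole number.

Σ NₕSₕ = 1473·1 + 540·2 + 1285·1 = 3838.
Share for C: 1285/3838 = 0.33481.
n_C = 80 × 0.33481 = 26.785... → 27.

27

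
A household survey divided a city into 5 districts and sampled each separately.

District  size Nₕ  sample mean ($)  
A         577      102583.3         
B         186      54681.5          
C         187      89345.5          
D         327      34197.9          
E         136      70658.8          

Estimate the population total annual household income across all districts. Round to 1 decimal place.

106861241.7

A: 577·102583.3 = 59190564.1
B: 186·54681.5 = 10170759
C: 187·89345.5 = 16707608.5
D: 327·34197.9 = 11182713.3
E: 136·70658.8 = 9609596.8
τ̂ = Σ Nₕx̄ₕ = 106861241.7.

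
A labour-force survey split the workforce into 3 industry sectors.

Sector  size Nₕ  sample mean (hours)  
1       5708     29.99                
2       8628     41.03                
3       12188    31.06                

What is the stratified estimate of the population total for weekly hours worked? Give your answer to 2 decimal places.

Estimate total by summing Nₕ·x̄ₕ over strata.
5708·29.99 + 8628·41.03 + 12188·31.06 = 171182.92 + 354006.84 + 378559.28 = 903749.04.

903749.04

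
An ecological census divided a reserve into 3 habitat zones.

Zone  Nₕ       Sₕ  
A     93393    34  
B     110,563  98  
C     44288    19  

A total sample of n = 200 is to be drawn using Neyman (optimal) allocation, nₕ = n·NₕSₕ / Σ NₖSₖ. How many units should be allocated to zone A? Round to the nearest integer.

43

A: NₕSₕ = 93393·34 = 3175362
B: NₕSₕ = 110563·98 = 10835174
C: NₕSₕ = 44288·19 = 841472
Σ NₕSₕ = 14852008.
n_A = 200·3175362/14852008 = 42.760... → 43.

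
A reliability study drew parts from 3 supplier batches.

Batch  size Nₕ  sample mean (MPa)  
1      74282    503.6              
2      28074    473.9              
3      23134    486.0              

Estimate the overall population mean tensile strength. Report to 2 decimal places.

493.71

N = 125490; weights Wₕ = Nₕ/N = (0.5919, 0.2237, 0.1843).
x̄_st = Σ Wₕ·x̄ₕ = 0.5919·503.6 + 0.2237·473.9 + 0.1843·486.0 ≈ 493.7111...
→ 493.71.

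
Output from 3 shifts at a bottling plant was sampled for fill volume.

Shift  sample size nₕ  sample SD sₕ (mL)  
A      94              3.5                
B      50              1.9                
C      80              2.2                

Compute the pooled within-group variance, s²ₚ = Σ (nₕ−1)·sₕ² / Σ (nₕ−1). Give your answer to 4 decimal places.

Degrees of freedom: 93 + 49 + 79 = 221.
Σ(nₕ−1)sₕ² = 93·12.25 + 49·3.61 + 79·4.84 = 1698.5.
s²ₚ = 1698.5 / 221 = 7.685520... → 7.6855.

7.6855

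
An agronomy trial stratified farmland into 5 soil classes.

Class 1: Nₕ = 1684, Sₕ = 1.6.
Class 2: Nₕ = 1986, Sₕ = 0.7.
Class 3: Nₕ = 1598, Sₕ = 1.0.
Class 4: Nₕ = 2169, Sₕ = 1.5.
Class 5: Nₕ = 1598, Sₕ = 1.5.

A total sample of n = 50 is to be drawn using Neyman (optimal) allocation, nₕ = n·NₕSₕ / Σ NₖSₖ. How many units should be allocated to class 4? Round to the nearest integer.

Σ NₕSₕ = 1684·1.6 + 1986·0.7 + 1598·1.0 + 2169·1.5 + 1598·1.5 = 11333.1.
Share for 4: 3253.5/11333.1 = 0.28708.
n_4 = 50 × 0.28708 = 14.354... → 14.

14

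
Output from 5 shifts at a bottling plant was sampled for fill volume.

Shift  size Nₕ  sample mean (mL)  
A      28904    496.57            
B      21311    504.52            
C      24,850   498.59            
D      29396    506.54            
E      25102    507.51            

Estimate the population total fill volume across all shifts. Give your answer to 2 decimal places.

Estimate total by summing Nₕ·x̄ₕ over strata.
28904·496.57 + 21311·504.52 + 24850·498.59 + 29396·506.54 + 25102·507.51 = 14352859.28 + 10751825.72 + 12389961.5 + 14890249.84 + 12739516.02 = 65124412.36.

65124412.36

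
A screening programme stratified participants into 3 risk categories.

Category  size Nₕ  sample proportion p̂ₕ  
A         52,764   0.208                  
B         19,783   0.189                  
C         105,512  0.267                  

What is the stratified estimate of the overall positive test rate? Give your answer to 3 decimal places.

0.241

Wₕ = Nₕ/N with N = 178059: 0.2963, 0.1111, 0.5926.
p̂_st = 0.2963·0.208 + 0.1111·0.189 + 0.5926·0.267 ≈ 0.24085... → 0.241.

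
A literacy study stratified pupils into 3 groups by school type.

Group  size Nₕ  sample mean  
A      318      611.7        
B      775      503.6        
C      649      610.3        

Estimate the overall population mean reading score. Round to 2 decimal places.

563.09

N = 1742; weights Wₕ = Nₕ/N = (0.1825, 0.4449, 0.3726).
x̄_st = Σ Wₕ·x̄ₕ = 0.1825·611.7 + 0.4449·503.6 + 0.3726·610.3 ≈ 563.0857...
→ 563.09.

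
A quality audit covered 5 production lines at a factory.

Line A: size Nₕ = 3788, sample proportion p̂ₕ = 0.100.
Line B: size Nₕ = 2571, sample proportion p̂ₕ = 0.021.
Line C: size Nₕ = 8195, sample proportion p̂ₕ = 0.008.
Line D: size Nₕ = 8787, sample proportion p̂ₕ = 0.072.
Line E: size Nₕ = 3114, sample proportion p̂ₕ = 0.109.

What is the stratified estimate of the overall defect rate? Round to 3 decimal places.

0.056

N = 3788 + 2571 + 8195 + 8787 + 3114 = 26455.
Overall proportion = Σ (Nₕ/N)·p̂ₕ.
Σ Nₕp̂ₕ = 378.8 + 53.991 + 65.56 + 632.664 + 339.426 = 1470.441.
1470.441 / 26455 = 0.05558... → 0.056.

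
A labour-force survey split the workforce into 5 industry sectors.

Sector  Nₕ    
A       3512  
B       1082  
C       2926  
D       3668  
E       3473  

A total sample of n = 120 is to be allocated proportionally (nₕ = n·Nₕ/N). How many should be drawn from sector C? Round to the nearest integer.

Share of sector C = 2926/14661 = 0.19958.
Allocate 120 × 0.19958 = 23.949... → 24.

24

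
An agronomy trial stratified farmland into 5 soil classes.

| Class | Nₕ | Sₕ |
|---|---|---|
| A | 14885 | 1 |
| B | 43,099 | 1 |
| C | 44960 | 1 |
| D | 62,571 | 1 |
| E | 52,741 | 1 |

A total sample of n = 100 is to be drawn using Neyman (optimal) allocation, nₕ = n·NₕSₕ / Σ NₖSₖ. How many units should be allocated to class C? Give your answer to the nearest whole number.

Σ NₕSₕ = 14885·1 + 43099·1 + 44960·1 + 62571·1 + 52741·1 = 218256.
Share for C: 44960/218256 = 0.20600.
n_C = 100 × 0.20600 = 20.600... → 21.

21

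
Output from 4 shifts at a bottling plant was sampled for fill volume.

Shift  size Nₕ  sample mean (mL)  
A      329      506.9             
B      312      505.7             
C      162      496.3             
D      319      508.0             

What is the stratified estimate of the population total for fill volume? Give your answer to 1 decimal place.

567001.1

A: 329·506.9 = 166770.1
B: 312·505.7 = 157778.4
C: 162·496.3 = 80400.6
D: 319·508.0 = 162052
τ̂ = Σ Nₕx̄ₕ = 567001.1.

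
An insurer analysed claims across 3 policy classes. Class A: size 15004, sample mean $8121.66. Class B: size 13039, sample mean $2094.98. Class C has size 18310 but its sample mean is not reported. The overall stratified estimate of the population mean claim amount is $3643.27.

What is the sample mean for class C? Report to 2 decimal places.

N = 15004 + 13039 + 18310 = 46353.
Overall total = μ·N = 3643.27·46353 = 168876494.31.
Subtract the known strata: 15004·8121.66 + 13039·2094.98 = 149173830.86.
Remaining total for class C: 168876494.31 − 149173830.86 = 19702663.45.
Divide by its size: 19702663.45 / 18310 = 1076.0603... → 1076.06.

1076.06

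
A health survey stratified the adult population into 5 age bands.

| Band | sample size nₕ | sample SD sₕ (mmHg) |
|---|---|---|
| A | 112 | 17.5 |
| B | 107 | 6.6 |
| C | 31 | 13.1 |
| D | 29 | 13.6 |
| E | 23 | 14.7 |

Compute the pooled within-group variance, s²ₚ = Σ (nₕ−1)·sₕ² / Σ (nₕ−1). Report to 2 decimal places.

A: (112−1)·17.5² = 111·306.25 = 33993.75
B: (107−1)·6.6² = 106·43.56 = 4617.36
C: (31−1)·13.1² = 30·171.61 = 5148.3
D: (29−1)·13.6² = 28·184.96 = 5178.88
E: (23−1)·14.7² = 22·216.09 = 4753.98
Numerator = 53692.27; denominator = Σ(nₕ−1) = 297.
s²ₚ = 53692.27/297 = 180.7821... → 180.78.

180.78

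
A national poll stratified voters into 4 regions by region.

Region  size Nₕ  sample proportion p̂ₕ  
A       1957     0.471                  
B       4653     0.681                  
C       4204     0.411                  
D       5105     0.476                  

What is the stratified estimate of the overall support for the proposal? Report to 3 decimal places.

N = 1957 + 4653 + 4204 + 5105 = 15919.
Overall proportion = Σ (Nₕ/N)·p̂ₕ.
Σ Nₕp̂ₕ = 921.747 + 3168.693 + 1727.844 + 2429.98 = 8248.264.
8248.264 / 15919 = 0.51814... → 0.518.

0.518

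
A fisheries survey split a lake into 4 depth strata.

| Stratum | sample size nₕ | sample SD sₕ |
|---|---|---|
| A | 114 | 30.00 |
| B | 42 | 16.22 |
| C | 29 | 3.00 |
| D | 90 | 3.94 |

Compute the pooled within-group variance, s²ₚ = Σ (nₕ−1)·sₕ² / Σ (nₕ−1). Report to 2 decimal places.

421.11

Degrees of freedom: 113 + 41 + 28 + 89 = 271.
Σ(nₕ−1)sₕ² = 113·900 + 41·263.0884 + 28·9 + 89·15.5236 = 114120.2248.
s²ₚ = 114120.2248 / 271 = 421.1078... → 421.11.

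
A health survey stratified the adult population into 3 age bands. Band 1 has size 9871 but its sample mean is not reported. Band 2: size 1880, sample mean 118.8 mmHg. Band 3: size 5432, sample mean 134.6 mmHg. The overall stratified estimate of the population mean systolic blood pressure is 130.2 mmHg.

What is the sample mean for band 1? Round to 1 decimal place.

129.9

N = 9871 + 1880 + 5432 = 17183.
Overall total = μ·N = 130.2·17183 = 2237226.6.
Subtract the known strata: 1880·118.8 + 5432·134.6 = 954491.2.
Remaining total for band 1: 2237226.6 − 954491.2 = 1282735.4.
Divide by its size: 1282735.4 / 9871 = 129.950... → 129.9.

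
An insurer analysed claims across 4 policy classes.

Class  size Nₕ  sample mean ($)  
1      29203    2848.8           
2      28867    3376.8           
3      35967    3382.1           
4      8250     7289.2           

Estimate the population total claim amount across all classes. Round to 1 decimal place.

362451482.7

Estimate total by summing Nₕ·x̄ₕ over strata.
29203·2848.8 + 28867·3376.8 + 35967·3382.1 + 8250·7289.2 = 83193506.4 + 97478085.6 + 121643990.7 + 60135900 = 362451482.7.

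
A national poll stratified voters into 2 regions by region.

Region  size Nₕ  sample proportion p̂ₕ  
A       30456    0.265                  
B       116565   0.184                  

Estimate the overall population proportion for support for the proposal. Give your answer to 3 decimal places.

Wₕ = Nₕ/N with N = 147021: 0.2072, 0.7928.
p̂_st = 0.2072·0.265 + 0.7928·0.184 ≈ 0.20078... → 0.201.

0.201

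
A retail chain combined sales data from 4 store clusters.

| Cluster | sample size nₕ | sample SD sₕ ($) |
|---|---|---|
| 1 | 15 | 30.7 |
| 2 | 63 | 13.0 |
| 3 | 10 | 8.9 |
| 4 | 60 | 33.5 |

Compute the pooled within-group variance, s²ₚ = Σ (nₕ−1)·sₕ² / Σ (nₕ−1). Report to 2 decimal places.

1: (15−1)·30.7² = 14·942.49 = 13194.86
2: (63−1)·13.0² = 62·169 = 10478
3: (10−1)·8.9² = 9·79.21 = 712.89
4: (60−1)·33.5² = 59·1122.25 = 66212.75
Numerator = 90598.5; denominator = Σ(nₕ−1) = 144.
s²ₚ = 90598.5/144 = 629.1563... → 629.16.

629.16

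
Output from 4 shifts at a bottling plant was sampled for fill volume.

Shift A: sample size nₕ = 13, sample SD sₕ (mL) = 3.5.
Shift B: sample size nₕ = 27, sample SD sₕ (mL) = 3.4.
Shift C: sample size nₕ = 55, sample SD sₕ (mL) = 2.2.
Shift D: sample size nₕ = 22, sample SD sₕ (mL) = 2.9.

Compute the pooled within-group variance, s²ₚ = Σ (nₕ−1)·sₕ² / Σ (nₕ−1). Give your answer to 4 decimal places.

A: (13−1)·3.5² = 12·12.25 = 147
B: (27−1)·3.4² = 26·11.56 = 300.56
C: (55−1)·2.2² = 54·4.84 = 261.36
D: (22−1)·2.9² = 21·8.41 = 176.61
Numerator = 885.53; denominator = Σ(nₕ−1) = 113.
s²ₚ = 885.53/113 = 7.836549... → 7.8365.

7.8365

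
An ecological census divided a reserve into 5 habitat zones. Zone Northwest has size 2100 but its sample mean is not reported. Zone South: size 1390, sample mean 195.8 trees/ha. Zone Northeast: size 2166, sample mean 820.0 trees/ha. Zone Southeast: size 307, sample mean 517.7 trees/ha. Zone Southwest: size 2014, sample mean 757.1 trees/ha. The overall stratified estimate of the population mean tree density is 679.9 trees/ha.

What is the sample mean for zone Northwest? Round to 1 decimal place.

805.5

Σ Nₕx̄ₕ = N·μ, so 2100·x̄_Northwest = 7977·679.9 − (1390·195.8 + 2166·820.0 + 307·517.7 + 2014·757.1).
= 5423562.3 − 3732015.3 = 1691547.
x̄_Northwest = 1691547 / 2100 = 805.499... → 805.5.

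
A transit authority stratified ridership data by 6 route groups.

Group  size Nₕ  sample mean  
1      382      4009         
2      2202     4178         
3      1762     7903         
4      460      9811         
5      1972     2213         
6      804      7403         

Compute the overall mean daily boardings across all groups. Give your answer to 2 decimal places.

5207.81

x̄_st = (Σ Nₕx̄ₕ) / (Σ Nₕ) = (382·4009 + 2202·4178 + 1762·7903 + 460·9811 + 1972·2213 + 804·7403) / 7582
= 39485588 / 7582 = 5207.8064... → 5207.81.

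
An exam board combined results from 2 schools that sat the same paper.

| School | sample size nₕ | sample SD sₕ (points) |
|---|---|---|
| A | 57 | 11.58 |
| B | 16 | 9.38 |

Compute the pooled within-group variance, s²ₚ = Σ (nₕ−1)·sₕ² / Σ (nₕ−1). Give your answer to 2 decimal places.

A: (57−1)·11.58² = 56·134.0964 = 7509.3984
B: (16−1)·9.38² = 15·87.9844 = 1319.766
Numerator = 8829.1644; denominator = Σ(nₕ−1) = 71.
s²ₚ = 8829.1644/71 = 124.3544... → 124.35.

124.35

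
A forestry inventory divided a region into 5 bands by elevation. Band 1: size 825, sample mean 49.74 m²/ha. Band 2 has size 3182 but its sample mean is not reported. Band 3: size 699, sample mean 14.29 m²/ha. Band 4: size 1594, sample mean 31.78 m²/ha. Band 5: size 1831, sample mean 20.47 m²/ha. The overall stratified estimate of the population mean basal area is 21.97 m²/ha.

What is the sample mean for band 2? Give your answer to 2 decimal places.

12.41

N = 825 + 3182 + 699 + 1594 + 1831 = 8131.
Overall total = μ·N = 21.97·8131 = 178638.07.
Subtract the known strata: 825·49.74 + 699·14.29 + 1594·31.78 + 1831·20.47 = 139162.1.
Remaining total for band 2: 178638.07 − 139162.1 = 39475.97.
Divide by its size: 39475.97 / 3182 = 12.4060... → 12.41.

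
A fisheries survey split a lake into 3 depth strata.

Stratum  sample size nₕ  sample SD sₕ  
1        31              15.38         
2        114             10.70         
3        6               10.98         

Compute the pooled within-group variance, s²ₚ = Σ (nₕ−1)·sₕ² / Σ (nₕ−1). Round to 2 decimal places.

1: (31−1)·15.38² = 30·236.5444 = 7096.332
2: (114−1)·10.70² = 113·114.49 = 12937.37
3: (6−1)·10.98² = 5·120.5604 = 602.802
Numerator = 20636.504; denominator = Σ(nₕ−1) = 148.
s²ₚ = 20636.504/148 = 139.4358... → 139.44.

139.44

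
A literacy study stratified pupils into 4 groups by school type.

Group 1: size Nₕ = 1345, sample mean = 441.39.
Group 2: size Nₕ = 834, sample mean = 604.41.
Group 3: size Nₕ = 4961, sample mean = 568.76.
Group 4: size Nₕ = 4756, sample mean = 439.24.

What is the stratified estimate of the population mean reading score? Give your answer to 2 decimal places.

505.08

x̄_st = (Σ Nₕx̄ₕ) / (Σ Nₕ) = (1345·441.39 + 834·604.41 + 4961·568.76 + 4756·439.24) / 11896
= 6008391.29 / 11896 = 505.0766... → 505.08.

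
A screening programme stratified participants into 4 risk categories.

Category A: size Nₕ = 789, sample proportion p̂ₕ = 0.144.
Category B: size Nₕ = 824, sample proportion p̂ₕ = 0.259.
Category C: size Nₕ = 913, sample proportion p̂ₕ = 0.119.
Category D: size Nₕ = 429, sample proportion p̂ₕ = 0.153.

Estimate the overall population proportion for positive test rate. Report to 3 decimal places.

0.170

N = 789 + 824 + 913 + 429 = 2955.
Overall proportion = Σ (Nₕ/N)·p̂ₕ.
Σ Nₕp̂ₕ = 113.616 + 213.416 + 108.647 + 65.637 = 501.316.
501.316 / 2955 = 0.16965... → 0.170.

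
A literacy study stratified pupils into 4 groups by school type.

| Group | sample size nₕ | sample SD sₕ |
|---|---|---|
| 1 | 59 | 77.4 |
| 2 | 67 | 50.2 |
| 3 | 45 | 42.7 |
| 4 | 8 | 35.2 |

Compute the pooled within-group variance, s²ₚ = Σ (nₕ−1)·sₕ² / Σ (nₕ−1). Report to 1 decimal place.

Degrees of freedom: 58 + 66 + 44 + 7 = 175.
Σ(nₕ−1)sₕ² = 58·5990.76 + 66·2520.04 + 44·1823.29 + 7·1239.04 = 602684.76.
s²ₚ = 602684.76 / 175 = 3443.913... → 3443.9.

3443.9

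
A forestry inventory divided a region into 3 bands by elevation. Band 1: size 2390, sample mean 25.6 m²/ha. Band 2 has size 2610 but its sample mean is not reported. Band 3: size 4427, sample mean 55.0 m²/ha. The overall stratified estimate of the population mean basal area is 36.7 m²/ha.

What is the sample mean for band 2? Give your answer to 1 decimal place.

15.8

Σ Nₕx̄ₕ = N·μ, so 2610·x̄_2 = 9427·36.7 − (2390·25.6 + 4427·55.0).
= 345970.9 − 304669 = 41301.9.
x̄_2 = 41301.9 / 2610 = 15.824... → 15.8.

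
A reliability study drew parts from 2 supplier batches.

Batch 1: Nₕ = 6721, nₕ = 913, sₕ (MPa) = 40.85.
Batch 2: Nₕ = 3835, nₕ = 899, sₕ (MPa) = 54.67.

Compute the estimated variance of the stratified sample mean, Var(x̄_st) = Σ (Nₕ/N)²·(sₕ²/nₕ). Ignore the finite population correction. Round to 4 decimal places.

N = 10556; Wₕ = Nₕ/N.
batch 1: (6721/10556)²·40.85²/913 = 0.7409389
batch 2: (3835/10556)²·54.67²/899 = 0.4388039
Sum = 1.1797427 → 1.1797.

1.1797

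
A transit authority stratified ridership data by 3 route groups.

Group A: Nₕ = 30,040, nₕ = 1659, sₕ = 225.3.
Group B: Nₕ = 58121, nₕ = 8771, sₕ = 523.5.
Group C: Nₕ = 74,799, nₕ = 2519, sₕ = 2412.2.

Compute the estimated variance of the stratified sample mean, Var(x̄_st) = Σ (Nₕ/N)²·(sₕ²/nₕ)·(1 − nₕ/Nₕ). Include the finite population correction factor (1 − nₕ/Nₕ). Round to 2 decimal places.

474.63

N = 162960; Wₕ = Nₕ/N.
group A: (30040/162960)²·225.3²/1659·(1 − 1659/30040) = 0.98229
group B: (58121/162960)²·523.5²/8771·(1 − 8771/58121) = 3.37476
group C: (74799/162960)²·2412.2²/2519·(1 − 2519/74799) = 470.27334
Sum = 474.63039 → 474.63.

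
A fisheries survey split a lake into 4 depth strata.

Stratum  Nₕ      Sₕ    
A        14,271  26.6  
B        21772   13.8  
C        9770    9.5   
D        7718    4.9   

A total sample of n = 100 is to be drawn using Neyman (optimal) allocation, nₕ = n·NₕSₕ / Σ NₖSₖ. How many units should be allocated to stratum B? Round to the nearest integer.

37

A: NₕSₕ = 14271·26.6 = 379608.6
B: NₕSₕ = 21772·13.8 = 300453.6
C: NₕSₕ = 9770·9.5 = 92815
D: NₕSₕ = 7718·4.9 = 37818.2
Σ NₕSₕ = 810695.4.
n_B = 100·300453.6/810695.4 = 37.061... → 37.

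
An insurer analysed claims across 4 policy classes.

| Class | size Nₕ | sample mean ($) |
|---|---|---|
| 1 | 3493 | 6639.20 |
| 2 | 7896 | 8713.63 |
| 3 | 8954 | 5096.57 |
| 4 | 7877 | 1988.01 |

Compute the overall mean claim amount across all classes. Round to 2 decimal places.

5431.88

N = 28220; weights Wₕ = Nₕ/N = (0.1238, 0.2798, 0.3173, 0.2791).
x̄_st = Σ Wₕ·x̄ₕ = 0.1238·6639.20 + 0.2798·8713.63 + 0.3173·5096.57 + 0.2791·1988.01 ≈ 5431.8849...
→ 5431.88.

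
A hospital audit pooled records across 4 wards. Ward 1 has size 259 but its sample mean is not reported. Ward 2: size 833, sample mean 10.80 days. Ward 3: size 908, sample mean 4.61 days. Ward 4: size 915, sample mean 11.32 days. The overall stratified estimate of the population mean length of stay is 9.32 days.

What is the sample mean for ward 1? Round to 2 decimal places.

14.01

Σ Nₕx̄ₕ = N·μ, so 259·x̄_1 = 2915·9.32 − (833·10.80 + 908·4.61 + 915·11.32).
= 27167.8 − 23540.08 = 3627.72.
x̄_1 = 3627.72 / 259 = 14.0066... → 14.01.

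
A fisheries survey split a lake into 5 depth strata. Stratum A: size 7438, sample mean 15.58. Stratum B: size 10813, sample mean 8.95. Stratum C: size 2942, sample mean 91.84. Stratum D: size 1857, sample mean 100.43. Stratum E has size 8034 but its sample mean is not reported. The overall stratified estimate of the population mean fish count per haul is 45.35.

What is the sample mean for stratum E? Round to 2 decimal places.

N = 7438 + 10813 + 2942 + 1857 + 8034 = 31084.
Overall total = μ·N = 45.35·31084 = 1409659.4.
Subtract the known strata: 7438·15.58 + 10813·8.95 + 2942·91.84 + 1857·100.43 = 669352.18.
Remaining total for stratum E: 1409659.4 − 669352.18 = 740307.22.
Divide by its size: 740307.22 / 8034 = 92.1468... → 92.15.

92.15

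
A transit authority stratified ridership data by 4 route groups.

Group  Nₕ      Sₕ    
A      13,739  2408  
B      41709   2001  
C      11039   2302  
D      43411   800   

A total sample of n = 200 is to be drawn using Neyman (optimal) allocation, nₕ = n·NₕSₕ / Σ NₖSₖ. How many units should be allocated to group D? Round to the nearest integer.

A: NₕSₕ = 13739·2408 = 33083512
B: NₕSₕ = 41709·2001 = 83459709
C: NₕSₕ = 11039·2302 = 25411778
D: NₕSₕ = 43411·800 = 34728800
Σ NₕSₕ = 176683799.
n_D = 200·34728800/176683799 = 39.312... → 39.

39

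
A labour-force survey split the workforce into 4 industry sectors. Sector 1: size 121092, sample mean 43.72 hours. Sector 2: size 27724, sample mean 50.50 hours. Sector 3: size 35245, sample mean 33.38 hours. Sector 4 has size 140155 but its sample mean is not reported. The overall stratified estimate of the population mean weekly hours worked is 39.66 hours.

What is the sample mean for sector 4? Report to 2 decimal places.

35.59

Σ Nₕx̄ₕ = N·μ, so 140155·x̄_4 = 324216·39.66 − (121092·43.72 + 27724·50.50 + 35245·33.38).
= 12858406.56 − 7870682.34 = 4987724.22.
x̄_4 = 4987724.22 / 140155 = 35.5872... → 35.59.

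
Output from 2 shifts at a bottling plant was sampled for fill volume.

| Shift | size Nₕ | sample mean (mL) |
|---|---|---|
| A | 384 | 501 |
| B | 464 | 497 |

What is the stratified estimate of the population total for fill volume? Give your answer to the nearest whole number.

Estimate total by summing Nₕ·x̄ₕ over strata.
384·501 + 464·497 = 192384 + 230608 = 422992.

422992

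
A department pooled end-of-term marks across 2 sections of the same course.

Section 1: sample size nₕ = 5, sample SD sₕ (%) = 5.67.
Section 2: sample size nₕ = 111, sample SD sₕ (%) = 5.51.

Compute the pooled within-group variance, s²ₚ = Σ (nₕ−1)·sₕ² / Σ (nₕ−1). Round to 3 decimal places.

Degrees of freedom: 4 + 110 = 114.
Σ(nₕ−1)sₕ² = 4·32.1489 + 110·30.3601 = 3468.2066.
s²ₚ = 3468.2066 / 114 = 30.42286... → 30.423.

30.423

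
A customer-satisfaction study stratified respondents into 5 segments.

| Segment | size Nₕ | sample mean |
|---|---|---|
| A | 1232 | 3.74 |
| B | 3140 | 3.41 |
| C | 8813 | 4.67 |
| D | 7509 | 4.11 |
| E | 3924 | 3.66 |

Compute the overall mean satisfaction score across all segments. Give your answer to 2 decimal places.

4.13

N = 1232 + 3140 + 8813 + 7509 + 3924 = 24618.
Weight each subgroup mean by Nₕ/N and sum.
Σ Nₕx̄ₕ = 1232·3.74 + 3140·3.41 + 8813·4.67 + 7509·4.11 + 3924·3.66 = 4607.68 + 10707.4 + 41156.71 + 30861.99 + 14361.84 = 101695.62.
Divide by N: 101695.62 / 24618 = 4.1309... → 4.13.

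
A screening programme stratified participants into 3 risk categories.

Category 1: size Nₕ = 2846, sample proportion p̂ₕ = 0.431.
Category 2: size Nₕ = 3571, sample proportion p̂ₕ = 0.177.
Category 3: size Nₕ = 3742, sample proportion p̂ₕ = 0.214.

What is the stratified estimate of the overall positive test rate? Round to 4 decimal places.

0.2618

N = 2846 + 3571 + 3742 = 10159.
Overall proportion = Σ (Nₕ/N)·p̂ₕ.
Σ Nₕp̂ₕ = 1226.626 + 632.067 + 800.788 = 2659.481.
2659.481 / 10159 = 0.261786... → 0.2618.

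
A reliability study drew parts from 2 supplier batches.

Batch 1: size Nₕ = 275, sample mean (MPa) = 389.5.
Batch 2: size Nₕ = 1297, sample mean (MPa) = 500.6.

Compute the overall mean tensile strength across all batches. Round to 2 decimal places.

N = 1572; weights Wₕ = Nₕ/N = (0.1749, 0.8251).
x̄_st = Σ Wₕ·x̄ₕ = 0.1749·389.5 + 0.8251·500.6 ≈ 481.1646...
→ 481.16.

481.16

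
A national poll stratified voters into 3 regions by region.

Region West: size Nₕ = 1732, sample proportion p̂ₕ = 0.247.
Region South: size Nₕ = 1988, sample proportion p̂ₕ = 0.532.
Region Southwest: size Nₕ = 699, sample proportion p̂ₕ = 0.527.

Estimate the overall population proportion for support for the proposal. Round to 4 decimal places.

0.4195

N = 1732 + 1988 + 699 = 4419.
Overall proportion = Σ (Nₕ/N)·p̂ₕ.
Σ Nₕp̂ₕ = 427.804 + 1057.616 + 368.373 = 1853.793.
1853.793 / 4419 = 0.419505... → 0.4195.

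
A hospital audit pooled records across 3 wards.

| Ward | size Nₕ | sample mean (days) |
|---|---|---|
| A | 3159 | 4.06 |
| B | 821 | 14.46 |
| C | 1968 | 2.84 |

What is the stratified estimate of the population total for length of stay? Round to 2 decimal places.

30286.32

A: 3159·4.06 = 12825.54
B: 821·14.46 = 11871.66
C: 1968·2.84 = 5589.12
τ̂ = Σ Nₕx̄ₕ = 30286.32.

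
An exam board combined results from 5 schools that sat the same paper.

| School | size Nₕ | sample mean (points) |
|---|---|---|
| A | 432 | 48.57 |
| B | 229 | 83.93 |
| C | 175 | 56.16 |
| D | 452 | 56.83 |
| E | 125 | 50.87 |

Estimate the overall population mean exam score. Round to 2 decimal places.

N = 432 + 229 + 175 + 452 + 125 = 1413.
Overall mean = Σ (Nₕ/N)·x̄ₕ — weight by population share, not a simple average.
Σ Nₕx̄ₕ = 432·48.57 + 229·83.93 + 175·56.16 + 452·56.83 + 125·50.87 = 20982.24 + 19219.97 + 9828 + 25687.16 + 6358.75 = 82076.12.
Divide by N: 82076.12 / 1413 = 58.0864... → 58.09.

58.09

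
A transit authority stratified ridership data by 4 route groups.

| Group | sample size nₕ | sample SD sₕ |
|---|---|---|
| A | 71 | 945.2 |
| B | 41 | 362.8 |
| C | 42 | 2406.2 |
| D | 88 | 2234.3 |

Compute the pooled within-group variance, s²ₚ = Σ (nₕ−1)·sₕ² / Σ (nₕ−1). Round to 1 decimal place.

3107131.5

A: (71−1)·945.2² = 70·893403.04 = 62538212.8
B: (41−1)·362.8² = 40·131623.84 = 5264953.6
C: (42−1)·2406.2² = 41·5789798.44 = 237381736.04
D: (88−1)·2234.3² = 87·4992096.49 = 434312394.63
Numerator = 739497297.07; denominator = Σ(nₕ−1) = 238.
s²ₚ = 739497297.07/238 = 3107131.500... → 3107131.5.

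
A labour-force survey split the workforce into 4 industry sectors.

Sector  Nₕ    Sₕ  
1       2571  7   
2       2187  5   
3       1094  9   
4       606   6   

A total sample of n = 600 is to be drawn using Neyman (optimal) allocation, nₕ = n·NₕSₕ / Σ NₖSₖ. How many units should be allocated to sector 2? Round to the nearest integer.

155

Σ NₕSₕ = 2571·7 + 2187·5 + 1094·9 + 606·6 = 42414.
Share for 2: 10935/42414 = 0.25782.
n_2 = 600 × 0.25782 = 154.689... → 155.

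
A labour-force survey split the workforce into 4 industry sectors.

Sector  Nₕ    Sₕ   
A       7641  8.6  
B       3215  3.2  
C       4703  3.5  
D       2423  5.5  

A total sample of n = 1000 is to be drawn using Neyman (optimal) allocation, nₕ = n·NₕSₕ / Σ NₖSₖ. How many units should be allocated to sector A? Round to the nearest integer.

621

Σ NₕSₕ = 7641·8.6 + 3215·3.2 + 4703·3.5 + 2423·5.5 = 105787.6.
Share for A: 65712.6/105787.6 = 0.62117.
n_A = 1000 × 0.62117 = 621.175... → 621.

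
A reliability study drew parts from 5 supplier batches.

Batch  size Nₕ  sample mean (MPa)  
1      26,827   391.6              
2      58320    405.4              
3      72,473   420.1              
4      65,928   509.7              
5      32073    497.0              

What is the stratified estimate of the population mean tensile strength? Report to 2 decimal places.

446.51

N = 255621; weights Wₕ = Nₕ/N = (0.1049, 0.2282, 0.2835, 0.2579, 0.1255).
x̄_st = Σ Wₕ·x̄ₕ = 0.1049·391.6 + 0.2282·405.4 + 0.2835·420.1 + 0.2579·509.7 + 0.1255·497.0 ≈ 446.5129...
→ 446.51.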